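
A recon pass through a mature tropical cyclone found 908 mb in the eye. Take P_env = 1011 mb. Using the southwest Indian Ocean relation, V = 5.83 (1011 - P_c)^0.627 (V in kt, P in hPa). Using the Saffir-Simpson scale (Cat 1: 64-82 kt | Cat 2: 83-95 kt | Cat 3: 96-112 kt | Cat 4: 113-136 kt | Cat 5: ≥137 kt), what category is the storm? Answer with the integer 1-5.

3

ΔP = 1011 − 908 = 103 mb.
V ≈ 5.83 × 103^0.627 = 5.83 × 18.28 ≈ 107 kt.
107 kt falls in the Category 3 band.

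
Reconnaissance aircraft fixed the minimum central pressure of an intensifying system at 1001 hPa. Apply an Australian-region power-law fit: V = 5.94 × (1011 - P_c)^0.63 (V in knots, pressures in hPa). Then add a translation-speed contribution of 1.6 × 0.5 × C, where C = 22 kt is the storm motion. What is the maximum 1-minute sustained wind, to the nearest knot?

ΔP = 1011 − 1001 = 10 hPa.
10^0.63 ≈ 4.266.
V ≈ 5.94 × 4.266 ≈ 25.3 kt.
Translation term: 1.6 × 0.5 × 22 = 17.6 kt.
Corrected V ≈ 42.9 kt → 43 kt.

43 kt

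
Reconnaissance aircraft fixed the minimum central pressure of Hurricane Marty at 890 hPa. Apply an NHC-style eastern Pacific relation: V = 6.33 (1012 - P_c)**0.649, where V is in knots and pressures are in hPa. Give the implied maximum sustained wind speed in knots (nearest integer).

143 kt

ΔP = 1012 − 890 = 122 hPa.
122^0.649 ≈ 22.597.
V ≈ 6.33 × 22.597 ≈ 143.0 kt.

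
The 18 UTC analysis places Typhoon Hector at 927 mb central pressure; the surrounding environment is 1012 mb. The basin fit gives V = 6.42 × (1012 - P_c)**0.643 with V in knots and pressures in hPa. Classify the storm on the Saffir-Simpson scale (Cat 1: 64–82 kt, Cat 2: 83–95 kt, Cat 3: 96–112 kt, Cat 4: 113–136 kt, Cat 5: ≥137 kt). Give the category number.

3

ΔP = 1012 − 927 = 85 mb.
V ≈ 6.42 × 85^0.643 = 6.42 × 17.40 ≈ 112 kt.
112 kt falls in the Category 3 band.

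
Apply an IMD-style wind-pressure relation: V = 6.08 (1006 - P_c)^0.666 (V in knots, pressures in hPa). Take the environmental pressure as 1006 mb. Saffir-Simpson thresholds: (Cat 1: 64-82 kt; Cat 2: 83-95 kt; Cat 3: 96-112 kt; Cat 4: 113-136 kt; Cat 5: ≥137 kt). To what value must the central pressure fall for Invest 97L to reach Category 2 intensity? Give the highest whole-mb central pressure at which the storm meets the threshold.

Category 2 begins at V = 83 kt.
Required ΔP = (83/6.08)^(1/0.666) = 13.651^1.502 ≈ 50.64 mb.
P_c ≤ 1006 − 50.64 = 955.36, so the highest integer P_c is 955 mb.

955 mb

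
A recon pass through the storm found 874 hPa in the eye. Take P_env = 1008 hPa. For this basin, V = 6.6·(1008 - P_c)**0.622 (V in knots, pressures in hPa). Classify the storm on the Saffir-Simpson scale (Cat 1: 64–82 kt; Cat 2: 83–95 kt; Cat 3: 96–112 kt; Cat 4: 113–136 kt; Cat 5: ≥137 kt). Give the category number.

ΔP = 1008 − 874 = 134 hPa.
V ≈ 6.6 × 134^0.622 = 6.6 × 21.04 ≈ 139 kt.
139 kt falls in the Category 5 band.

5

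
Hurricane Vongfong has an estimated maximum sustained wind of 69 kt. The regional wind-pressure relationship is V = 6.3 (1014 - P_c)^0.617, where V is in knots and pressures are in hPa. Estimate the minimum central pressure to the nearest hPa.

966 hPa

ΔP = (V / 6.3)^(1/0.617) = (69/6.3)^1.621.
69/6.3 = 10.952; 10.952^1.621 ≈ 48.39 hPa.
P_c = 1014 − 48.39 = 965.61 ≈ 966 hPa.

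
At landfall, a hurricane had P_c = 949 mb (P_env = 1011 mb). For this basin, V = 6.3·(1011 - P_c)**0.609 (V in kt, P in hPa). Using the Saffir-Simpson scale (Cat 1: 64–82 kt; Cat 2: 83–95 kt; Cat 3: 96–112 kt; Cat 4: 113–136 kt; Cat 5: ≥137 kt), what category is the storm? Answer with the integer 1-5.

ΔP = 1011 − 949 = 62 mb.
V ≈ 6.3 × 62^0.609 = 6.3 × 12.35 ≈ 78 kt.
78 kt falls in the Category 1 band.

1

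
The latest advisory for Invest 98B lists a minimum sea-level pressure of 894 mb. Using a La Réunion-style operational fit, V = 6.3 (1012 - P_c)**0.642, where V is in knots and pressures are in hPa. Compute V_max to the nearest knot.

ΔP = 1012 − 894 = 118 mb.
118^0.642 ≈ 21.387.
V ≈ 6.3 × 21.387 ≈ 134.7 kt.

135 kt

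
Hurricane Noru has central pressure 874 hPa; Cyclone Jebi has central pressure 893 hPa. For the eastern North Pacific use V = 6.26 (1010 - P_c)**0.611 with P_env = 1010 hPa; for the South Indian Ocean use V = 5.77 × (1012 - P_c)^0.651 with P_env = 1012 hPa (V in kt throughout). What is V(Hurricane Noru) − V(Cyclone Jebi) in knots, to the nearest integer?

Hurricane Noru: ΔP = 136; V ≈ 6.26 × 136^0.611 ≈ 125.94 kt.
Cyclone Jebi: ΔP = 119; V ≈ 5.77 × 119^0.651 ≈ 129.53 kt.
Difference ≈ 125.94 − 129.53 = -3.59 → -4 kt.

-4 kt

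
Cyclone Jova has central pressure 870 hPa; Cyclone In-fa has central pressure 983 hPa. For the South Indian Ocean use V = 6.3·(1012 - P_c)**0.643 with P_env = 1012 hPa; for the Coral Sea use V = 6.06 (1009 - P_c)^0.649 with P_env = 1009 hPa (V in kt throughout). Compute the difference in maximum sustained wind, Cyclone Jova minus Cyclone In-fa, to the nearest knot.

Cyclone Jova: ΔP = 142; V ≈ 6.3 × 142^0.643 ≈ 152.50 kt.
Cyclone In-fa: ΔP = 26; V ≈ 6.06 × 26^0.649 ≈ 50.21 kt.
Difference ≈ 152.50 − 50.21 = 102.29 → 102 kt.

102 kt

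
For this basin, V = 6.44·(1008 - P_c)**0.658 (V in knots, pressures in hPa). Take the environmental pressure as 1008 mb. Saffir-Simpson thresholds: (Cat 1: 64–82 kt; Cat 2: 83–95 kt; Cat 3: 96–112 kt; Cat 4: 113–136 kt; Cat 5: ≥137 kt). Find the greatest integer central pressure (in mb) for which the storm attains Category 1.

975 mb

Category 1 begins at V = 64 kt.
Required ΔP = (64/6.44)^(1/0.658) = 9.938^1.520 ≈ 32.78 mb.
P_c ≤ 1008 − 32.78 = 975.22, so the highest integer P_c is 975 mb.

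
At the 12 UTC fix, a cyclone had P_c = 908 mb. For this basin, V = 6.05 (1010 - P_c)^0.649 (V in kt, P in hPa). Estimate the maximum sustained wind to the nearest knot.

ΔP = 1010 − 908 = 102 mb.
102^0.649 ≈ 20.118.
V ≈ 6.05 × 20.118 ≈ 121.7 kt.

122 kt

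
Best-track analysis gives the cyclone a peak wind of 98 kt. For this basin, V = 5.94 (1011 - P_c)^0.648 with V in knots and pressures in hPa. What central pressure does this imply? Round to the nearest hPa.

ΔP = (V / 5.94)^(1/0.648) = (98/5.94)^1.543.
98/5.94 = 16.498; 16.498^1.543 ≈ 75.64 hPa.
P_c = 1011 − 75.64 = 935.36 ≈ 935 hPa.

935 hPa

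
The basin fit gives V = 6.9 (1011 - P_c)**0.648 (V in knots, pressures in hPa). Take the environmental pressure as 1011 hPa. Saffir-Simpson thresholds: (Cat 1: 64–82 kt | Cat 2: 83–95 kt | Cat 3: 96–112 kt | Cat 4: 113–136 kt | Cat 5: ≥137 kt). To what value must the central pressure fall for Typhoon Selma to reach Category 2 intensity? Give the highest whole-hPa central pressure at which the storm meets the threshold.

Category 2 begins at V = 83 kt.
Required ΔP = (83/6.9)^(1/0.648) = 12.029^1.543 ≈ 46.45 hPa.
P_c ≤ 1011 − 46.45 = 964.55, so the highest integer P_c is 964 hPa.

964 hPa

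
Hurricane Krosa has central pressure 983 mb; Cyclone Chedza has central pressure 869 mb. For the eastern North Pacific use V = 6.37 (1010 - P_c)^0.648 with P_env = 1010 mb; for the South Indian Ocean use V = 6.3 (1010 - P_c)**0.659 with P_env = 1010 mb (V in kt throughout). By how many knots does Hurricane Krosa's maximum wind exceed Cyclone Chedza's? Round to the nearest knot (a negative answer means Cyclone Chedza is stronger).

-110 kt

Hurricane Krosa: ΔP = 27; V ≈ 6.37 × 27^0.648 ≈ 53.91 kt.
Cyclone Chedza: ΔP = 141; V ≈ 6.3 × 141^0.659 ≈ 164.31 kt.
Difference ≈ 53.91 − 164.31 = -110.40 → -110 kt.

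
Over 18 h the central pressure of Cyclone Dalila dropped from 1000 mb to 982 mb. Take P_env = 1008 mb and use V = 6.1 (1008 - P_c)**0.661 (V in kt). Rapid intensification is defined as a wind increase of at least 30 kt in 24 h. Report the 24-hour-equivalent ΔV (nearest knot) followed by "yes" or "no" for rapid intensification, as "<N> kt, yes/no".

V₁: ΔP = 8, V ≈ 6.1 × 8^0.661 ≈ 24.11 kt.
V₂: ΔP = 26, V ≈ 6.1 × 26^0.661 ≈ 52.56 kt.
ΔV over 18 h = 28.45 kt → 24 h equivalent = 28.45 × 24/18 ≈ 37.93 kt.
38 kt ≥ 30 kt ⇒ rapid intensification.

38 kt, yes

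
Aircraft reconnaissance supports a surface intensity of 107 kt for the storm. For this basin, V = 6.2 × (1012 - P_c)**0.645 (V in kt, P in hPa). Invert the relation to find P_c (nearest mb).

929 mb

ΔP = (V / 6.2)^(1/0.645) = (107/6.2)^1.550.
107/6.2 = 17.258; 17.258^1.550 ≈ 82.76 mb.
P_c = 1012 − 82.76 = 929.24 ≈ 929 mb.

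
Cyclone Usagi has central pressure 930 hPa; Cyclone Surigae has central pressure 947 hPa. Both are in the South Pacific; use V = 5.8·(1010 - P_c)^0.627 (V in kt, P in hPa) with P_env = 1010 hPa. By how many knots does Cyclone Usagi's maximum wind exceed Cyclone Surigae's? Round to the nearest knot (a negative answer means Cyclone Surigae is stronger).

13 kt

Cyclone Usagi: ΔP = 80; V ≈ 5.8 × 80^0.627 ≈ 90.50 kt.
Cyclone Surigae: ΔP = 63; V ≈ 5.8 × 63^0.627 ≈ 77.91 kt.
Difference ≈ 90.50 − 77.91 = 12.59 → 13 kt.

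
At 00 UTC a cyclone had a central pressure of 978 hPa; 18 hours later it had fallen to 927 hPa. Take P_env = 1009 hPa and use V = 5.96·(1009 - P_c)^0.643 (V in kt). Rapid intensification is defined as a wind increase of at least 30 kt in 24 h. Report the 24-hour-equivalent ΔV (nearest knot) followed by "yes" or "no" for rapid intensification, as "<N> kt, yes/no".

V₁: ΔP = 31, V ≈ 5.96 × 31^0.643 ≈ 54.22 kt.
V₂: ΔP = 82, V ≈ 5.96 × 82^0.643 ≈ 101.35 kt.
ΔV over 18 h = 47.13 kt → 24 h equivalent = 47.13 × 24/18 ≈ 62.84 kt.
63 kt ≥ 30 kt ⇒ rapid intensification.

63 kt, yes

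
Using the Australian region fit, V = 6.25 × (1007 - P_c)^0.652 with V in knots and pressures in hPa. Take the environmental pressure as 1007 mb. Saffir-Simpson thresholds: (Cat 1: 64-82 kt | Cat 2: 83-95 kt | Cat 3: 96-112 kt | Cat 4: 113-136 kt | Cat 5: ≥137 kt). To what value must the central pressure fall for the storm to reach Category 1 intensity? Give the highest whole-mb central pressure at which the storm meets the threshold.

971 mb

Category 1 begins at V = 64 kt.
Required ΔP = (64/6.25)^(1/0.652) = 10.240^1.534 ≈ 35.44 mb.
P_c ≤ 1007 − 35.44 = 971.56, so the highest integer P_c is 971 mb.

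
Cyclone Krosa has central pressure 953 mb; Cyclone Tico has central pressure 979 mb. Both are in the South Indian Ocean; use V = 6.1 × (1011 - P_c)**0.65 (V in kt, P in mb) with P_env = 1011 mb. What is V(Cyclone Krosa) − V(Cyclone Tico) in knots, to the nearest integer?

27 kt

Cyclone Krosa: ΔP = 58; V ≈ 6.1 × 58^0.65 ≈ 85.42 kt.
Cyclone Tico: ΔP = 32; V ≈ 6.1 × 32^0.65 ≈ 58.03 kt.
Difference ≈ 85.42 − 58.03 = 27.39 → 27 kt.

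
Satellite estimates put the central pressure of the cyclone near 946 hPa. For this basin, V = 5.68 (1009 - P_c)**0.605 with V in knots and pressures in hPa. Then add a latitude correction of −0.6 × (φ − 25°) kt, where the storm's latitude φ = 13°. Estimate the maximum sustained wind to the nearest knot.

77 kt

ΔP = 1009 − 946 = 63 hPa.
63^0.605 ≈ 12.263.
V ≈ 5.68 × 12.263 ≈ 69.7 kt.
Latitude correction: −0.6 × (13 − 25) = 7.2 kt.
Corrected V ≈ 76.9 kt → 77 kt.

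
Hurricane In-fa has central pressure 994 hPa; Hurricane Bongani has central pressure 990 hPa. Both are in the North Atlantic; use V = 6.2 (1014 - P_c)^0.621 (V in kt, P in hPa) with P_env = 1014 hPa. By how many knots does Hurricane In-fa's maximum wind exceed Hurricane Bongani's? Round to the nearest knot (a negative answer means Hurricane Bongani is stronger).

Hurricane In-fa: ΔP = 20; V ≈ 6.2 × 20^0.621 ≈ 39.84 kt.
Hurricane Bongani: ΔP = 24; V ≈ 6.2 × 24^0.621 ≈ 44.62 kt.
Difference ≈ 39.84 − 44.62 = -4.78 → -5 kt.

-5 kt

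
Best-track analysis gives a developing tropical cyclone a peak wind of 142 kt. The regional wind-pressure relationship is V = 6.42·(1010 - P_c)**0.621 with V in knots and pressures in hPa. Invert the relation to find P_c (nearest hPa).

864 hPa

ΔP = (V / 6.42)^(1/0.621) = (142/6.42)^1.610.
142/6.42 = 22.118; 22.118^1.610 ≈ 146.37 hPa.
P_c = 1010 − 146.37 = 863.63 ≈ 864 hPa.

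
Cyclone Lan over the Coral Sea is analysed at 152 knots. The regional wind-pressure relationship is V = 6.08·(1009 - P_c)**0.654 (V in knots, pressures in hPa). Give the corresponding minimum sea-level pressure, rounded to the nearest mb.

872 mb

ΔP = (V / 6.08)^(1/0.654) = (152/6.08)^1.529.
152/6.08 = 25.000; 25.000^1.529 ≈ 137.25 mb.
P_c = 1009 − 137.25 = 871.75 ≈ 872 mb.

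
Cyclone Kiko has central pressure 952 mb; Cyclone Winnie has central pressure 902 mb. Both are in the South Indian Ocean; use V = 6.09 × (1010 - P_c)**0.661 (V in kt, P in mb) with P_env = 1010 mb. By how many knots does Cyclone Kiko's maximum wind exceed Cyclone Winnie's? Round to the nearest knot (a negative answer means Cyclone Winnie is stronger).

-45 kt

Cyclone Kiko: ΔP = 58; V ≈ 6.09 × 58^0.661 ≈ 89.18 kt.
Cyclone Winnie: ΔP = 108; V ≈ 6.09 × 108^0.661 ≈ 134.50 kt.
Difference ≈ 89.18 − 134.50 = -45.32 → -45 kt.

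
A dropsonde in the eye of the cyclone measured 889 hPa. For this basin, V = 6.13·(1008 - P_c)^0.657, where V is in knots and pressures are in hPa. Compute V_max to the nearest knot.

ΔP = 1008 − 889 = 119 hPa.
119^0.657 ≈ 23.101.
V ≈ 6.13 × 23.101 ≈ 141.6 kt.

142 kt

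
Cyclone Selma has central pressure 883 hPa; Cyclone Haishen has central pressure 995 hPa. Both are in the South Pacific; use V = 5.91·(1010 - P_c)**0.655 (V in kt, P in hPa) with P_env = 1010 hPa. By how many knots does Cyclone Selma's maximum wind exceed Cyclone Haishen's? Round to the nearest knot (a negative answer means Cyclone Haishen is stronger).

106 kt

Cyclone Selma: ΔP = 127; V ≈ 5.91 × 127^0.655 ≈ 141.12 kt.
Cyclone Haishen: ΔP = 15; V ≈ 5.91 × 15^0.655 ≈ 34.83 kt.
Difference ≈ 141.12 − 34.83 = 106.29 → 106 kt.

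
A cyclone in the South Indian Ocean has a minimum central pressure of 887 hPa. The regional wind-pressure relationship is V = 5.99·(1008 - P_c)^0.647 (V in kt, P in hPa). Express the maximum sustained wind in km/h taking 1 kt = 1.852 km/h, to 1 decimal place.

247.0 km/h

ΔP = 1008 − 887 = 121 hPa.
V ≈ 5.99 × 121^0.647 = 5.99 × 22.262 ≈ 133.349 kt.
133.349 × 1.852 ≈ 246.96 km/h → 247.0 km/h.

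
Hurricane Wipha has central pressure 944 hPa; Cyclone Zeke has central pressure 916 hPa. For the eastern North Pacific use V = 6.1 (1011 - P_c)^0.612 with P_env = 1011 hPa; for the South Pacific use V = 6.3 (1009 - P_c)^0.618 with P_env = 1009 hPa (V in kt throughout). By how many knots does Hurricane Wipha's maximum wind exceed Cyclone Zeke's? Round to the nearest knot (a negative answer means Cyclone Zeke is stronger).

Hurricane Wipha: ΔP = 67; V ≈ 6.1 × 67^0.612 ≈ 79.96 kt.
Cyclone Zeke: ΔP = 93; V ≈ 6.3 × 93^0.618 ≈ 103.72 kt.
Difference ≈ 79.96 − 103.72 = -23.76 → -24 kt.

-24 kt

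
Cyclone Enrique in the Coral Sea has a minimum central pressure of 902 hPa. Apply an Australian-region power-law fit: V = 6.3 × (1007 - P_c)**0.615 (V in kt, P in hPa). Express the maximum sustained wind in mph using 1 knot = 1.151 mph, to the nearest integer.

ΔP = 1007 − 902 = 105 hPa.
V ≈ 6.3 × 105^0.615 = 6.3 × 17.500 ≈ 110.248 kt.
110.248 × 1.151 ≈ 126.90 mph → 127 mph.

127 mph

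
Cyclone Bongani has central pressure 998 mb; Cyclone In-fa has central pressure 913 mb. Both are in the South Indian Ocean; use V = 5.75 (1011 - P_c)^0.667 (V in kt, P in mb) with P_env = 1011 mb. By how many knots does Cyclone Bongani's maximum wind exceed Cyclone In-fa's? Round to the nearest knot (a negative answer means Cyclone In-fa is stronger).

-91 kt

Cyclone Bongani: ΔP = 13; V ≈ 5.75 × 13^0.667 ≈ 31.82 kt.
Cyclone In-fa: ΔP = 98; V ≈ 5.75 × 98^0.667 ≈ 122.41 kt.
Difference ≈ 31.82 − 122.41 = -90.59 → -91 kt.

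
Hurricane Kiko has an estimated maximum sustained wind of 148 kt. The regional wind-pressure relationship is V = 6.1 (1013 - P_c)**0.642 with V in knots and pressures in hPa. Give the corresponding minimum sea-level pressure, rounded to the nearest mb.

869 mb

ΔP = (V / 6.1)^(1/0.642) = (148/6.1)^1.558.
148/6.1 = 24.262; 24.262^1.558 ≈ 143.62 mb.
P_c = 1013 − 143.62 = 869.38 ≈ 869 mb.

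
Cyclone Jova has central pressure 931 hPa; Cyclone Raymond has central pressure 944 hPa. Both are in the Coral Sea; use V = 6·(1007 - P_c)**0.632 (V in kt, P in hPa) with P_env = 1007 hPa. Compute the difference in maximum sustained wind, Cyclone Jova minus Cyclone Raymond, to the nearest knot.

Cyclone Jova: ΔP = 76; V ≈ 6 × 76^0.632 ≈ 92.65 kt.
Cyclone Raymond: ΔP = 63; V ≈ 6 × 63^0.632 ≈ 82.29 kt.
Difference ≈ 92.65 − 82.29 = 10.36 → 10 kt.

10 kt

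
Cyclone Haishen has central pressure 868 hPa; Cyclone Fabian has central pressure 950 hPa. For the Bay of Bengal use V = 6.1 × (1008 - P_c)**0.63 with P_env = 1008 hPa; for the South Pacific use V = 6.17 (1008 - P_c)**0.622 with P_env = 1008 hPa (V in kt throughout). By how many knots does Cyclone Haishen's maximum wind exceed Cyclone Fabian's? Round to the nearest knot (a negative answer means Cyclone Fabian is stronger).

60 kt

Cyclone Haishen: ΔP = 140; V ≈ 6.1 × 140^0.63 ≈ 137.21 kt.
Cyclone Fabian: ΔP = 58; V ≈ 6.17 × 58^0.622 ≈ 77.11 kt.
Difference ≈ 137.21 − 77.11 = 60.10 → 60 kt.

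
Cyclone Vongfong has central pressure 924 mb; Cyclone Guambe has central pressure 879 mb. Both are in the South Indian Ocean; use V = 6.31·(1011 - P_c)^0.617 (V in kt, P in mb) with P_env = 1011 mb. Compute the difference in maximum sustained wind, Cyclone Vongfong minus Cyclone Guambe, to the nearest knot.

-29 kt

Cyclone Vongfong: ΔP = 87; V ≈ 6.31 × 87^0.617 ≈ 99.25 kt.
Cyclone Guambe: ΔP = 132; V ≈ 6.31 × 132^0.617 ≈ 128.36 kt.
Difference ≈ 99.25 − 128.36 = -29.11 → -29 kt.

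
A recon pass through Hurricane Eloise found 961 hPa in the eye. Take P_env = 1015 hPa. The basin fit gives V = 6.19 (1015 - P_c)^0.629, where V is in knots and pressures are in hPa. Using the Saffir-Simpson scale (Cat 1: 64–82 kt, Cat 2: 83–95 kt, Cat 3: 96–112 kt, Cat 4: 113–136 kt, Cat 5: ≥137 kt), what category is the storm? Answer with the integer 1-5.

ΔP = 1015 − 961 = 54 hPa.
V ≈ 6.19 × 54^0.629 = 6.19 × 12.29 ≈ 76 kt.
76 kt falls in the Category 1 band.

1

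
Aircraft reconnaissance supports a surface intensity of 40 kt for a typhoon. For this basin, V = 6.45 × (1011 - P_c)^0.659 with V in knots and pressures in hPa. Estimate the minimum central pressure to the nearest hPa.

995 hPa

ΔP = (V / 6.45)^(1/0.659) = (40/6.45)^1.517.
40/6.45 = 6.202; 6.202^1.517 ≈ 15.94 hPa.
P_c = 1011 − 15.94 = 995.06 ≈ 995 hPa.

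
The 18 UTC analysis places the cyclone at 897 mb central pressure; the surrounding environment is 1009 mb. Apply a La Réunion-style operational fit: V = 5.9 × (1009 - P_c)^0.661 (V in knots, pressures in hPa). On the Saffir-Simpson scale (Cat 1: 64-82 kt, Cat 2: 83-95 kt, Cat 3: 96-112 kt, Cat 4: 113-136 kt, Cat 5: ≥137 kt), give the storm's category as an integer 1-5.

4

ΔP = 1009 − 897 = 112 mb.
V ≈ 5.9 × 112^0.661 = 5.9 × 22.62 ≈ 133 kt.
133 kt falls in the Category 4 band.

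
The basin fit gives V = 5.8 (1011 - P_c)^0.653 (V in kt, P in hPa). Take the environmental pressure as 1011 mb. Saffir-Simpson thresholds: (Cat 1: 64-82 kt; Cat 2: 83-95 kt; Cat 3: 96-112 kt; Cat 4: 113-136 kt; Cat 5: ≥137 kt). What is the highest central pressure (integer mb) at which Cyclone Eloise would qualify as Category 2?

Category 2 begins at V = 83 kt.
Required ΔP = (83/5.8)^(1/0.653) = 14.310^1.531 ≈ 58.85 mb.
P_c ≤ 1011 − 58.85 = 952.15, so the highest integer P_c is 952 mb.

952 mb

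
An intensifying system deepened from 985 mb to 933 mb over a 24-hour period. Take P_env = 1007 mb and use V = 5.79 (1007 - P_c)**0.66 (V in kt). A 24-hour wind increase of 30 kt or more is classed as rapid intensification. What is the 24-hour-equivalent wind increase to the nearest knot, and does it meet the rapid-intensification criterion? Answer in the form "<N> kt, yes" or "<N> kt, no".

55 kt, yes

V₁: ΔP = 22, V ≈ 5.79 × 22^0.66 ≈ 44.53 kt.
V₂: ΔP = 74, V ≈ 5.79 × 74^0.66 ≈ 99.17 kt.
ΔV over 24 h = 54.64 kt → 24 h equivalent = 54.64 × 24/24 ≈ 54.64 kt.
55 kt ≥ 30 kt ⇒ rapid intensification.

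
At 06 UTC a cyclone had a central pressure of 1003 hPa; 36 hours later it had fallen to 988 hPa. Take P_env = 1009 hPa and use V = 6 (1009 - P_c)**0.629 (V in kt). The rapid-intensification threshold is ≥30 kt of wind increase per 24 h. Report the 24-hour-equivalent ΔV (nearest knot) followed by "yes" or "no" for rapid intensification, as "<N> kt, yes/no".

15 kt, no

V₁: ΔP = 6, V ≈ 6 × 6^0.629 ≈ 18.52 kt.
V₂: ΔP = 21, V ≈ 6 × 21^0.629 ≈ 40.72 kt.
ΔV over 36 h = 22.20 kt → 24 h equivalent = 22.20 × 24/36 ≈ 14.80 kt.
15 kt < 30 kt ⇒ not rapid intensification.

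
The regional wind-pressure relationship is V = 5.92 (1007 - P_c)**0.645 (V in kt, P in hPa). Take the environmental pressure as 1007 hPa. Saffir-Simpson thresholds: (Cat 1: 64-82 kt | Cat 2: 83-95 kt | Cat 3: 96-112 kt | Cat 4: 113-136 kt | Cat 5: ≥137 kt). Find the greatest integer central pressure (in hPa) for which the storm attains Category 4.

910 hPa

Category 4 begins at V = 113 kt.
Required ΔP = (113/5.92)^(1/0.645) = 19.088^1.550 ≈ 96.75 hPa.
P_c ≤ 1007 − 96.75 = 910.25, so the highest integer P_c is 910 hPa.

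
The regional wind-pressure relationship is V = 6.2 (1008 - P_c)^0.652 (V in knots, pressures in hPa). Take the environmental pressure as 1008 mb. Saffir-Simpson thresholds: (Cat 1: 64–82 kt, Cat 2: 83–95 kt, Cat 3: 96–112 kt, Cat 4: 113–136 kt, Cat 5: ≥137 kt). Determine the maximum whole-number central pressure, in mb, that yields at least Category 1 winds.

Category 1 begins at V = 64 kt.
Required ΔP = (64/6.2)^(1/0.652) = 10.323^1.534 ≈ 35.88 mb.
P_c ≤ 1008 − 35.88 = 972.12, so the highest integer P_c is 972 mb.

972 mb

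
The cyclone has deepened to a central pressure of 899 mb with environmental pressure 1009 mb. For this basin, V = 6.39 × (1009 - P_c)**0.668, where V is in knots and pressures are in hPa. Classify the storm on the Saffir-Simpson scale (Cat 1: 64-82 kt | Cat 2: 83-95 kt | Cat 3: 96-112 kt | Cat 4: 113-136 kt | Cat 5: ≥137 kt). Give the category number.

ΔP = 1009 − 899 = 110 mb.
V ≈ 6.39 × 110^0.668 = 6.39 × 23.10 ≈ 148 kt.
148 kt falls in the Category 5 band.

5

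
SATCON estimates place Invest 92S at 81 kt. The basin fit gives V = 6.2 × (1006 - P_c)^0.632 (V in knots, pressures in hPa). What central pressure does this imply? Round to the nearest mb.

948 mb

ΔP = (V / 6.2)^(1/0.632) = (81/6.2)^1.582.
81/6.2 = 13.065; 13.065^1.582 ≈ 58.34 mb.
P_c = 1006 − 58.34 = 947.66 ≈ 948 mb.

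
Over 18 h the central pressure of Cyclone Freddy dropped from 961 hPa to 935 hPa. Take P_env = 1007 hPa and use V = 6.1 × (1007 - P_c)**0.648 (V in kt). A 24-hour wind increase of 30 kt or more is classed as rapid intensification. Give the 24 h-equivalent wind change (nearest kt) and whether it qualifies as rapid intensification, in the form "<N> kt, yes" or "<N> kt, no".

33 kt, yes

V₁: ΔP = 46, V ≈ 6.1 × 46^0.648 ≈ 72.91 kt.
V₂: ΔP = 72, V ≈ 6.1 × 72^0.648 ≈ 97.47 kt.
ΔV over 18 h = 24.56 kt → 24 h equivalent = 24.56 × 24/18 ≈ 32.75 kt.
33 kt ≥ 30 kt ⇒ rapid intensification.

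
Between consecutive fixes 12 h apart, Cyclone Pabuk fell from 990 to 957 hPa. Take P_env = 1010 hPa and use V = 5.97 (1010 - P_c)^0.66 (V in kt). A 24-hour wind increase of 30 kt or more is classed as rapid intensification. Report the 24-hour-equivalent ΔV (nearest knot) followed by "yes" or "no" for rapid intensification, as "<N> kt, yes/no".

V₁: ΔP = 20, V ≈ 5.97 × 20^0.66 ≈ 43.12 kt.
V₂: ΔP = 53, V ≈ 5.97 × 53^0.66 ≈ 82.03 kt.
ΔV over 12 h = 38.91 kt → 24 h equivalent = 38.91 × 24/12 ≈ 77.82 kt.
78 kt ≥ 30 kt ⇒ rapid intensification.

78 kt, yes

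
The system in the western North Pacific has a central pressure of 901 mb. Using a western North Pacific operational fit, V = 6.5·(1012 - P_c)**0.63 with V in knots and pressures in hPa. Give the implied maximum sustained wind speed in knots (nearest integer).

126 kt

ΔP = 1012 − 901 = 111 mb.
111^0.63 ≈ 19.434.
V ≈ 6.5 × 19.434 ≈ 126.3 kt.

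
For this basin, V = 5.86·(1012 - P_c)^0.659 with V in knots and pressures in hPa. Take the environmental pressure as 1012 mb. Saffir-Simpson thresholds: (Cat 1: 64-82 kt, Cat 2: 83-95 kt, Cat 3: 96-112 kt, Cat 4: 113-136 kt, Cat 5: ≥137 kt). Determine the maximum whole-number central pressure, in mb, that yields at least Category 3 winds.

942 mb

Category 3 begins at V = 96 kt.
Required ΔP = (96/5.86)^(1/0.659) = 16.382^1.517 ≈ 69.62 mb.
P_c ≤ 1012 − 69.62 = 942.38, so the highest integer P_c is 942 mb.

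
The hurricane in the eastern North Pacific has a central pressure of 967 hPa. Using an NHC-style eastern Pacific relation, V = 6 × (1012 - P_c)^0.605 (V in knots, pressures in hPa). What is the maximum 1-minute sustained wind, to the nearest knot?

ΔP = 1012 − 967 = 45 hPa.
45^0.605 ≈ 10.004.
V ≈ 6 × 10.004 ≈ 60.0 kt.

60 kt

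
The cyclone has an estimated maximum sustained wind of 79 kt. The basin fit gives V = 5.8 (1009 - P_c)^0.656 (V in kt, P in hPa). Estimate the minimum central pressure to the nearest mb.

ΔP = (V / 5.8)^(1/0.656) = (79/5.8)^1.524.
79/5.8 = 13.621; 13.621^1.524 ≈ 53.57 mb.
P_c = 1009 − 53.57 = 955.43 ≈ 955 mb.

955 mb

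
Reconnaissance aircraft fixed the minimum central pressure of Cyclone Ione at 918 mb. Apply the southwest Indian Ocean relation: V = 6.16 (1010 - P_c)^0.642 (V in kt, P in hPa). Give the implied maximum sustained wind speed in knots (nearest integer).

112 kt

ΔP = 1010 − 918 = 92 mb.
92^0.642 ≈ 18.229.
V ≈ 6.16 × 18.229 ≈ 112.3 kt.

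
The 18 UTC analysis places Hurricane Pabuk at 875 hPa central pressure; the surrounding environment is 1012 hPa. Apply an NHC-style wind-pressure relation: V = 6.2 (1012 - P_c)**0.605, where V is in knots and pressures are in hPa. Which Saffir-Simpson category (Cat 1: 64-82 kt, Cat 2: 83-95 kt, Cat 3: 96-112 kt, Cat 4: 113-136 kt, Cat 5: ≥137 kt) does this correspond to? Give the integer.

4

ΔP = 1012 − 875 = 137 hPa.
V ≈ 6.2 × 137^0.605 = 6.2 × 19.62 ≈ 122 kt.
122 kt falls in the Category 4 band.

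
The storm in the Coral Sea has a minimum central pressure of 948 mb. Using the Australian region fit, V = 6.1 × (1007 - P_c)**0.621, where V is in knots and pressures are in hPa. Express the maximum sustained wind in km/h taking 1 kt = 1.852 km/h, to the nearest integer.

ΔP = 1007 − 948 = 59 mb.
V ≈ 6.1 × 59^0.621 = 6.1 × 12.581 ≈ 76.741 kt.
76.741 × 1.852 ≈ 142.12 km/h → 142 km/h.

142 km/h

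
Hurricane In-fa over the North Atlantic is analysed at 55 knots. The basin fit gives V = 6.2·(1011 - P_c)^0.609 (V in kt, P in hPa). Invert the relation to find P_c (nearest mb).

975 mb

ΔP = (V / 6.2)^(1/0.609) = (55/6.2)^1.642.
55/6.2 = 8.871; 8.871^1.642 ≈ 36.02 mb.
P_c = 1011 − 36.02 = 974.98 ≈ 975 mb.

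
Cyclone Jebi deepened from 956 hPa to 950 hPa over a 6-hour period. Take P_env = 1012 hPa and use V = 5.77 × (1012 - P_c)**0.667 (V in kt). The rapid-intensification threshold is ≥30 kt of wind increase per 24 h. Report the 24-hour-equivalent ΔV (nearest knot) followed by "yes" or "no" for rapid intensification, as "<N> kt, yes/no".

V₁: ΔP = 56, V ≈ 5.77 × 56^0.667 ≈ 84.57 kt.
V₂: ΔP = 62, V ≈ 5.77 × 62^0.667 ≈ 90.51 kt.
ΔV over 6 h = 5.94 kt → 24 h equivalent = 5.94 × 24/6 ≈ 23.76 kt.
24 kt < 30 kt ⇒ not rapid intensification.

24 kt, no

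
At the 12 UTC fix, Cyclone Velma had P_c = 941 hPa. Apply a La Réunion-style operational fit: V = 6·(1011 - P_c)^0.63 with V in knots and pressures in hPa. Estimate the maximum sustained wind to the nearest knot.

87 kt

ΔP = 1011 − 941 = 70 hPa.
70^0.63 ≈ 14.535.
V ≈ 6 × 14.535 ≈ 87.2 kt.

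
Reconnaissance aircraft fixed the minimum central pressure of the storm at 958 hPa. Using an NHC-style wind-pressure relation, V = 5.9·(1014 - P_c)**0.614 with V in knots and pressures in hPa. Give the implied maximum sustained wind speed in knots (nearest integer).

70 kt

ΔP = 1014 − 958 = 56 hPa.
56^0.614 ≈ 11.841.
V ≈ 5.9 × 11.841 ≈ 69.9 kt.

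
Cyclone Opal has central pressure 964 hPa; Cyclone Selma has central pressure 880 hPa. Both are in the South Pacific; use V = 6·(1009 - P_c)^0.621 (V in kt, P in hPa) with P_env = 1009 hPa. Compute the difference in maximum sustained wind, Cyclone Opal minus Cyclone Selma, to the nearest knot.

Cyclone Opal: ΔP = 45; V ≈ 6 × 45^0.621 ≈ 63.80 kt.
Cyclone Selma: ΔP = 129; V ≈ 6 × 129^0.621 ≈ 122.70 kt.
Difference ≈ 63.80 − 122.70 = -58.90 → -59 kt.

-59 kt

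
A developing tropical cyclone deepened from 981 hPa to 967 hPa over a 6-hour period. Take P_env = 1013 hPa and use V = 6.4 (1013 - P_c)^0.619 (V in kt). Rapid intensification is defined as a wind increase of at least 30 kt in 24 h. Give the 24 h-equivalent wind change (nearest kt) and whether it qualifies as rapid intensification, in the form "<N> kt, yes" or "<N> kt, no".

V₁: ΔP = 32, V ≈ 6.4 × 32^0.619 ≈ 54.68 kt.
V₂: ΔP = 46, V ≈ 6.4 × 46^0.619 ≈ 68.46 kt.
ΔV over 6 h = 13.78 kt → 24 h equivalent = 13.78 × 24/6 ≈ 55.12 kt.
55 kt ≥ 30 kt ⇒ rapid intensification.

55 kt, yes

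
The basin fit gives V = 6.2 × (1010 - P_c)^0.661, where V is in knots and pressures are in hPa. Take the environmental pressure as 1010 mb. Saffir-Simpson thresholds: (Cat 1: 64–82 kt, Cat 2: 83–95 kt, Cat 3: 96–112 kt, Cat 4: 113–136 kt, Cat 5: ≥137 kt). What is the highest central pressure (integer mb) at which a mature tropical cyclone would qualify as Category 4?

Category 4 begins at V = 113 kt.
Required ΔP = (113/6.2)^(1/0.661) = 18.226^1.513 ≈ 80.77 mb.
P_c ≤ 1010 − 80.77 = 929.23, so the highest integer P_c is 929 mb.

929 mb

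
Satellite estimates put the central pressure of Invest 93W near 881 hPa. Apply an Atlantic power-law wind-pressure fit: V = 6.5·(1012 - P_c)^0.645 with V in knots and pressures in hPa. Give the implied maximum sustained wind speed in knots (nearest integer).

ΔP = 1012 − 881 = 131 hPa.
131^0.645 ≈ 23.208.
V ≈ 6.5 × 23.208 ≈ 150.9 kt.

151 kt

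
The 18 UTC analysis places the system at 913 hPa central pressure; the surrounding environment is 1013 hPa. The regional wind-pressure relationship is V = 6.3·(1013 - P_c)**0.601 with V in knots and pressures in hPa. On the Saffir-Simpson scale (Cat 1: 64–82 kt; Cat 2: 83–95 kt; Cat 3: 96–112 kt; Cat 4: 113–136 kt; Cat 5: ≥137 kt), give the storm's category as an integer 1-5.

3

ΔP = 1013 − 913 = 100 hPa.
V ≈ 6.3 × 100^0.601 = 6.3 × 15.92 ≈ 100 kt.
100 kt falls in the Category 3 band.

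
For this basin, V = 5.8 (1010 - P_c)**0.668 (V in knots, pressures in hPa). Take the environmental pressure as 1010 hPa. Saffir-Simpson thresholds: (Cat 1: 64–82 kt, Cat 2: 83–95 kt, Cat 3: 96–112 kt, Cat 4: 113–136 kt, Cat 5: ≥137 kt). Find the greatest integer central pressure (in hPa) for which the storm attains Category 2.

956 hPa

Category 2 begins at V = 83 kt.
Required ΔP = (83/5.8)^(1/0.668) = 14.310^1.497 ≈ 53.71 hPa.
P_c ≤ 1010 − 53.71 = 956.29, so the highest integer P_c is 956 hPa.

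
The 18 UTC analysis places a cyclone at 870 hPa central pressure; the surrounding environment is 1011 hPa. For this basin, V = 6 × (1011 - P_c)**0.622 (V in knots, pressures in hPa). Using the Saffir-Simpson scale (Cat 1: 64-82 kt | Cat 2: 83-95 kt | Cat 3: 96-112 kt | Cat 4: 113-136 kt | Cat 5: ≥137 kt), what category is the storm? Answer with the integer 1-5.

4

ΔP = 1011 − 870 = 141 hPa.
V ≈ 6 × 141^0.622 = 6 × 21.72 ≈ 130 kt.
130 kt falls in the Category 4 band.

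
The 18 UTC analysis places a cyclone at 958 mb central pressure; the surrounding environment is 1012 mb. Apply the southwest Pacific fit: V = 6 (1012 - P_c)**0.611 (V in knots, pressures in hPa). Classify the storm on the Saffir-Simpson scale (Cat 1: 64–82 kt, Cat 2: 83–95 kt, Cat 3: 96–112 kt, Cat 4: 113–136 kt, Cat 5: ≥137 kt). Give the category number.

1

ΔP = 1012 − 958 = 54 mb.
V ≈ 6 × 54^0.611 = 6 × 11.44 ≈ 69 kt.
69 kt falls in the Category 1 band.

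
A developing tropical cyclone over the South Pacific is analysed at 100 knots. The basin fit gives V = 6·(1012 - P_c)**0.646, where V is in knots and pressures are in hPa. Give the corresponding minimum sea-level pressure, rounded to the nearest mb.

934 mb

ΔP = (V / 6)^(1/0.646) = (100/6)^1.548.
100/6 = 16.667; 16.667^1.548 ≈ 77.88 mb.
P_c = 1012 − 77.88 = 934.12 ≈ 934 mb.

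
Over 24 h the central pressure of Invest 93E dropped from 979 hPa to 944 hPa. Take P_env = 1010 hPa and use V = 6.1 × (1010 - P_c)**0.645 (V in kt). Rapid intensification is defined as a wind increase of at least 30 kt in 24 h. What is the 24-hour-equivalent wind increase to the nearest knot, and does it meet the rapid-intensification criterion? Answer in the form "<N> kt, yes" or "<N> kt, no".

V₁: ΔP = 31, V ≈ 6.1 × 31^0.645 ≈ 55.88 kt.
V₂: ΔP = 66, V ≈ 6.1 × 66^0.645 ≈ 90.98 kt.
ΔV over 24 h = 35.10 kt → 24 h equivalent = 35.10 × 24/24 ≈ 35.10 kt.
35 kt ≥ 30 kt ⇒ rapid intensification.

35 kt, yes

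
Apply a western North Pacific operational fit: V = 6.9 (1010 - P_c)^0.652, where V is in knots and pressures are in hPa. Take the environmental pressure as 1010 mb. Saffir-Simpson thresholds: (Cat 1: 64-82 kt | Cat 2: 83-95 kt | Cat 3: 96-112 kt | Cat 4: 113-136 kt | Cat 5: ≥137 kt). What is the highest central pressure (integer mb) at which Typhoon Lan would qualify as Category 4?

Category 4 begins at V = 113 kt.
Required ΔP = (113/6.9)^(1/0.652) = 16.377^1.534 ≈ 72.83 mb.
P_c ≤ 1010 − 72.83 = 937.17, so the highest integer P_c is 937 mb.

937 mb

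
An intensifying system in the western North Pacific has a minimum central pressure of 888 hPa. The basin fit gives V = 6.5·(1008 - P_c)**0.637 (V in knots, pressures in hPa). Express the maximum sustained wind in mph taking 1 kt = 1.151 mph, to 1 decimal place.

157.9 mph

ΔP = 1008 − 888 = 120 hPa.
V ≈ 6.5 × 120^0.637 = 6.5 × 21.108 ≈ 137.199 kt.
137.199 × 1.151 ≈ 157.92 mph → 157.9 mph.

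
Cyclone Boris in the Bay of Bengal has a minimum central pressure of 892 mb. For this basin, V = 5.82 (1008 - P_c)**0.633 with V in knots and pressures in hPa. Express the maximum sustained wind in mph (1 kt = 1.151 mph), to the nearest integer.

136 mph

ΔP = 1008 − 892 = 116 mb.
V ≈ 5.82 × 116^0.633 = 5.82 × 20.268 ≈ 117.957 kt.
117.957 × 1.151 ≈ 135.77 mph → 136 mph.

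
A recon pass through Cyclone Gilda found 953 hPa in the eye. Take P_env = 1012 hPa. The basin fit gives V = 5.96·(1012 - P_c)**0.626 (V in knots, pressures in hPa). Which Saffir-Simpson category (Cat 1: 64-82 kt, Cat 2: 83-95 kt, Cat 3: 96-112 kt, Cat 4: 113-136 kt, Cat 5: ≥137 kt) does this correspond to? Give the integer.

ΔP = 1012 − 953 = 59 hPa.
V ≈ 5.96 × 59^0.626 = 5.96 × 12.84 ≈ 77 kt.
77 kt falls in the Category 1 band.

1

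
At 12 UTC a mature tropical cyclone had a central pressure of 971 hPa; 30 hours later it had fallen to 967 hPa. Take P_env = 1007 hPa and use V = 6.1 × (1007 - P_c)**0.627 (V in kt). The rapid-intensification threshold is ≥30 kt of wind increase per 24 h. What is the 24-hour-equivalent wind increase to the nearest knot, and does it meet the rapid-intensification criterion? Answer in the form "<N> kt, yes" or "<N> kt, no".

3 kt, no

V₁: ΔP = 36, V ≈ 6.1 × 36^0.627 ≈ 57.69 kt.
V₂: ΔP = 40, V ≈ 6.1 × 40^0.627 ≈ 61.63 kt.
ΔV over 30 h = 3.94 kt → 24 h equivalent = 3.94 × 24/30 ≈ 3.15 kt.
3 kt < 30 kt ⇒ not rapid intensification.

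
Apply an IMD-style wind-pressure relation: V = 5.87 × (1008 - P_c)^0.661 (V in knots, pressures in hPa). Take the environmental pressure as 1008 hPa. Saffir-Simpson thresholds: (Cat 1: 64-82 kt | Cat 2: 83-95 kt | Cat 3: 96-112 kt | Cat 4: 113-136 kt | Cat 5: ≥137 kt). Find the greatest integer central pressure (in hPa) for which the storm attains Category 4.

920 hPa

Category 4 begins at V = 113 kt.
Required ΔP = (113/5.87)^(1/0.661) = 19.250^1.513 ≈ 87.74 hPa.
P_c ≤ 1008 − 87.74 = 920.26, so the highest integer P_c is 920 hPa.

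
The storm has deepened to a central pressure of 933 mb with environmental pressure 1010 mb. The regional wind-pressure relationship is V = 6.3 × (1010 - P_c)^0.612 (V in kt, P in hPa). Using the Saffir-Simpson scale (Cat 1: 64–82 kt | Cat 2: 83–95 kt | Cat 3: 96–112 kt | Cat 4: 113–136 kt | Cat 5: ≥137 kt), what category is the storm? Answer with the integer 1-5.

ΔP = 1010 − 933 = 77 mb.
V ≈ 6.3 × 77^0.612 = 6.3 × 14.27 ≈ 90 kt.
90 kt falls in the Category 2 band.

2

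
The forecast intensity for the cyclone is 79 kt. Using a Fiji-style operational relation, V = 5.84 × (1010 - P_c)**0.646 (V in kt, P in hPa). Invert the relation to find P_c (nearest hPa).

954 hPa

ΔP = (V / 5.84)^(1/0.646) = (79/5.84)^1.548.
79/5.84 = 13.527; 13.527^1.548 ≈ 56.38 hPa.
P_c = 1010 − 56.38 = 953.62 ≈ 954 hPa.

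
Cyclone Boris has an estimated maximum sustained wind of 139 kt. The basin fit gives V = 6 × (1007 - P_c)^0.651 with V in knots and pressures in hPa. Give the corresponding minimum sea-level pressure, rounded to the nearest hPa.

ΔP = (V / 6)^(1/0.651) = (139/6)^1.536.
139/6 = 23.167; 23.167^1.536 ≈ 124.90 hPa.
P_c = 1007 − 124.90 = 882.10 ≈ 882 hPa.

882 hPa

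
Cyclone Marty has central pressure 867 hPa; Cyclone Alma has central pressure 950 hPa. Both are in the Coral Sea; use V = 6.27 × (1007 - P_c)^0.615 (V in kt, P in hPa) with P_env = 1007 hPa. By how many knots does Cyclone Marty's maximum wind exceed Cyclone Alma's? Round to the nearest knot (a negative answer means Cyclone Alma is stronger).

56 kt

Cyclone Marty: ΔP = 140; V ≈ 6.27 × 140^0.615 ≈ 130.96 kt.
Cyclone Alma: ΔP = 57; V ≈ 6.27 × 57^0.615 ≈ 75.36 kt.
Difference ≈ 130.96 − 75.36 = 55.60 → 56 kt.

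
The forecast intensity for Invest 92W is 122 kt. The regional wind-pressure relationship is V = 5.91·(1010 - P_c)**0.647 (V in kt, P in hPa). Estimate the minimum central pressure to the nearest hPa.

902 hPa

ΔP = (V / 5.91)^(1/0.647) = (122/5.91)^1.546.
122/5.91 = 20.643; 20.643^1.546 ≈ 107.67 hPa.
P_c = 1010 − 107.67 = 902.33 ≈ 902 hPa.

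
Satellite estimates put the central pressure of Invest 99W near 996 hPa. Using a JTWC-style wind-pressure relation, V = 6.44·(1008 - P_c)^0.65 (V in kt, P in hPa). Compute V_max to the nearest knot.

ΔP = 1008 − 996 = 12 hPa.
12^0.65 ≈ 5.029.
V ≈ 6.44 × 5.029 ≈ 32.4 kt.

32 kt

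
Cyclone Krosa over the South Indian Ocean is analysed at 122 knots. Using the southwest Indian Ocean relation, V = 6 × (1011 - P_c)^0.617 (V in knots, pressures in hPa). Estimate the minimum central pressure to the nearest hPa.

879 hPa

ΔP = (V / 6)^(1/0.617) = (122/6)^1.621.
122/6 = 20.333; 20.333^1.621 ≈ 131.91 hPa.
P_c = 1011 − 131.91 = 879.09 ≈ 879 hPa.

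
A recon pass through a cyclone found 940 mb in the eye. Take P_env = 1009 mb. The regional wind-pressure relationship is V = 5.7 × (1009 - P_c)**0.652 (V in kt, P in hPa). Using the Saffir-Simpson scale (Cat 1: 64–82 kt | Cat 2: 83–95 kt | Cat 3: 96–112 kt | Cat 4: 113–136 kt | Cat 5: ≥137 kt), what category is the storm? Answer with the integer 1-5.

ΔP = 1009 − 940 = 69 mb.
V ≈ 5.7 × 69^0.652 = 5.7 × 15.81 ≈ 90 kt.
90 kt falls in the Category 2 band.

2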